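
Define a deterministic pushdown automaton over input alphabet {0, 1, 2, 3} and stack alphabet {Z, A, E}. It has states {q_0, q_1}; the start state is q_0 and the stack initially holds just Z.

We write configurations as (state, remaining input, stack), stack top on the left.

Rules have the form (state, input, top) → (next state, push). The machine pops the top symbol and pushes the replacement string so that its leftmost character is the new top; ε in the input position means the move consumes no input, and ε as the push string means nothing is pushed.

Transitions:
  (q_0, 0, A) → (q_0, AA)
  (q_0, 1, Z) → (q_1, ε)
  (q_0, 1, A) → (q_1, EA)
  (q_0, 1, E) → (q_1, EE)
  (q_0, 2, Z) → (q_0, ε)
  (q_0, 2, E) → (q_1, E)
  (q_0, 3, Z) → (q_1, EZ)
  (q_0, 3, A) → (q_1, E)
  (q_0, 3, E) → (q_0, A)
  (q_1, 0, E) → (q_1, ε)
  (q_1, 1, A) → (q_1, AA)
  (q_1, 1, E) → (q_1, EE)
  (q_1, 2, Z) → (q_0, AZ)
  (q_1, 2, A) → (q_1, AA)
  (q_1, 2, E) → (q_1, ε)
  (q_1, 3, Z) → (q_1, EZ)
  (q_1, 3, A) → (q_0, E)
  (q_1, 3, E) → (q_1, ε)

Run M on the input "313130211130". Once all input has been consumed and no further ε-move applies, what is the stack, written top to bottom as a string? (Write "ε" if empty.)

EAZ

(q_0, 313130211130, Z)
  read 3, top Z: go to q_1, push EZ → (q_1, 13130211130, EZ)
  read 1, top E: go to q_1, push EE → (q_1, 3130211130, EEZ)
  read 3, top E: go to q_1, push ε → (q_1, 130211130, EZ)
  read 1, top E: go to q_1, push EE → (q_1, 30211130, EEZ)
  read 3, top E: go to q_1, push ε → (q_1, 0211130, EZ)
  read 0, top E: go to q_1, push ε → (q_1, 211130, Z)
  read 2, top Z: go to q_0, push AZ → (q_0, 11130, AZ)
  read 1, top A: go to q_1, push EA → (q_1, 1130, EAZ)
  read 1, top E: go to q_1, push EE → (q_1, 130, EEAZ)
  read 1, top E: go to q_1, push EE → (q_1, 30, EEEAZ)
  read 3, top E: go to q_1, push ε → (q_1, 0, EEAZ)
  read 0, top E: go to q_1, push ε → (q_1, ε, EAZ)
All input consumed in state q_1 with stack EAZ.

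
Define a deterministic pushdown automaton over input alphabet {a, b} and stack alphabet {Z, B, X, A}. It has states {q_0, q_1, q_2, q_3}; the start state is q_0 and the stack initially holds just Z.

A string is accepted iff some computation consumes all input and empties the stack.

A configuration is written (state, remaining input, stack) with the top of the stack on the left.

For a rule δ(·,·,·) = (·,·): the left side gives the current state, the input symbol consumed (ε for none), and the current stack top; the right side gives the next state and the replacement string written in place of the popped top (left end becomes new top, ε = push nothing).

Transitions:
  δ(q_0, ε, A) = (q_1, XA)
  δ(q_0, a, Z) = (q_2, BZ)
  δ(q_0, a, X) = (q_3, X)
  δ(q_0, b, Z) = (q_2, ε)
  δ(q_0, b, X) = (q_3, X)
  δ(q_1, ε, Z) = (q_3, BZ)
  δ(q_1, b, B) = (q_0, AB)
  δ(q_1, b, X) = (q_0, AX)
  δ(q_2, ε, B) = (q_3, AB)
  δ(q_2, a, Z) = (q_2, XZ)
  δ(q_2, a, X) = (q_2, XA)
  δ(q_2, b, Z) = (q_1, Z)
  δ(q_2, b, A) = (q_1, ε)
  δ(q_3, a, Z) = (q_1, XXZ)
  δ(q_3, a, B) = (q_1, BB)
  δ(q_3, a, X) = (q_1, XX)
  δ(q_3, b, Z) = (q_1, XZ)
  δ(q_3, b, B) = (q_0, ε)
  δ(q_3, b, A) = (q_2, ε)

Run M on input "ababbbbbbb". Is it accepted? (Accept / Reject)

Reject

(q_0, ababbbbbbb, Z)
  read a, top Z: go to q_2, push BZ → (q_2, babbbbbbb, BZ)
  ε-move, top B: go to q_3, push AB → (q_3, babbbbbbb, ABZ)
  read b, top A: go to q_2, push ε → (q_2, abbbbbbb, BZ)
  ε-move, top B: go to q_3, push AB → (q_3, abbbbbbb, ABZ)
No transition applies at (q_3, abbbbbbb, ABZ); input not fully consumed.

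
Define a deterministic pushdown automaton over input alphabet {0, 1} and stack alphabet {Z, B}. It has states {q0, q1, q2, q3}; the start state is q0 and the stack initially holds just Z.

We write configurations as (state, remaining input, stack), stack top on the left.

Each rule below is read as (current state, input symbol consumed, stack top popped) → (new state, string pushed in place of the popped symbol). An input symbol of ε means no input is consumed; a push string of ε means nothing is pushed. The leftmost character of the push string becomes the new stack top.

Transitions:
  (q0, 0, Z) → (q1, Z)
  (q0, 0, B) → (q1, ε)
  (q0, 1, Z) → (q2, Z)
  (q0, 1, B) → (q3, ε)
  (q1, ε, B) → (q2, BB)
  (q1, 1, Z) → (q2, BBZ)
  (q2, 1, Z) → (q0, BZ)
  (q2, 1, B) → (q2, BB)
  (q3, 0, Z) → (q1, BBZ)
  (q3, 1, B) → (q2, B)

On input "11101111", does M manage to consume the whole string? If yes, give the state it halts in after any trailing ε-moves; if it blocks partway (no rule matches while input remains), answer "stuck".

q2

(q0, 11101111, Z) ⊢ (q2, 1101111, Z) ⊢ (q0, 101111, BZ) ⊢ (q3, 01111, Z) ⊢ (q1, 1111, BBZ) ⊢ (q2, 1111, BBBZ) ⊢ (q2, 111, BBBBZ) ⊢ (q2, 11, BBBBBZ) ⊢ (q2, 1, BBBBBBZ) ⊢ (q2, ε, BBBBBBBZ)
All input consumed; M is in state q2.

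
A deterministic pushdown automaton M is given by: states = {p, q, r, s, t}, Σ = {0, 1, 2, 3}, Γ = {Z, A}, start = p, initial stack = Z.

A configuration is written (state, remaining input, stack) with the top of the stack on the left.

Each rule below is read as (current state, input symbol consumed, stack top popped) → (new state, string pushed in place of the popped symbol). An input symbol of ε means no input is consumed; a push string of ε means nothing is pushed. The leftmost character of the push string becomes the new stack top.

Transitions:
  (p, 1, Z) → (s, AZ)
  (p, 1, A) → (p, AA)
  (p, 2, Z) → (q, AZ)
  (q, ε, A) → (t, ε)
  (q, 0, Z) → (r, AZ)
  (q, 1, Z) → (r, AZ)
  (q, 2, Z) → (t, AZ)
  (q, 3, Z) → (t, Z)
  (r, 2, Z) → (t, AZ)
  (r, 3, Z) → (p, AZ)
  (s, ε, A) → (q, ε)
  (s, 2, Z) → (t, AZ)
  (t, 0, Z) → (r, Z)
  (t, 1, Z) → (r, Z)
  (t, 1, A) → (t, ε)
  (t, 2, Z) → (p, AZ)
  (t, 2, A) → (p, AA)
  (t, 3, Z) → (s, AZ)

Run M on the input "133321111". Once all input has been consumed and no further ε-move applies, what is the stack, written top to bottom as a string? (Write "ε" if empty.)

AAAAAZ

(p, 133321111, Z)
  read 1, top Z: go to s, push AZ → (s, 33321111, AZ)
  ε-move, top A: go to q, push ε → (q, 33321111, Z)
  read 3, top Z: go to t, push Z → (t, 3321111, Z)
  read 3, top Z: go to s, push AZ → (s, 321111, AZ)
  ε-move, top A: go to q, push ε → (q, 321111, Z)
  read 3, top Z: go to t, push Z → (t, 21111, Z)
  read 2, top Z: go to p, push AZ → (p, 1111, AZ)
  read 1, top A: go to p, push AA → (p, 111, AAZ)
  read 1, top A: go to p, push AA → (p, 11, AAAZ)
  read 1, top A: go to p, push AA → (p, 1, AAAAZ)
  read 1, top A: go to p, push AA → (p, ε, AAAAAZ)
All input consumed in state p with stack AAAAAZ.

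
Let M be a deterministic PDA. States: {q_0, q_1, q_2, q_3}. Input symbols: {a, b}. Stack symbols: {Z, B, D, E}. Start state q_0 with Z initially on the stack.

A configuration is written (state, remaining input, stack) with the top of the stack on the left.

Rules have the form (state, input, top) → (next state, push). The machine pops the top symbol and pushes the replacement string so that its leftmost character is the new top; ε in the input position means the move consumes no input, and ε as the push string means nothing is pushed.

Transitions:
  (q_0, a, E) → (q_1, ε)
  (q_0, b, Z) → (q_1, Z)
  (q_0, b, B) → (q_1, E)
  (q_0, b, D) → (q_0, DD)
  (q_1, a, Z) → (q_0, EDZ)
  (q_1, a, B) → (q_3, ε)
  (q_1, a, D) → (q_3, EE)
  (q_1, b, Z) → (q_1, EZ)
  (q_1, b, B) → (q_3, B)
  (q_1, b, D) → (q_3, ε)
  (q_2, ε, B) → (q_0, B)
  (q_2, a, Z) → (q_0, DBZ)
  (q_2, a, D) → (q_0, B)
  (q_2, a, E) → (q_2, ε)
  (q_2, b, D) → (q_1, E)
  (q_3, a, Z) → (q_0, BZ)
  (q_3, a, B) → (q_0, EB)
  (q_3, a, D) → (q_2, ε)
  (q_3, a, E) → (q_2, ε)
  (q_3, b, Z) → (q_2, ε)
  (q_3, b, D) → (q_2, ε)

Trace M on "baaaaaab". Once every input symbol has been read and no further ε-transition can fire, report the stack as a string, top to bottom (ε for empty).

DDBZ

(q_0, baaaaaab, Z) ⊢ (q_1, aaaaaab, Z) ⊢ (q_0, aaaaab, EDZ) ⊢ (q_1, aaaab, DZ) ⊢ (q_3, aaab, EEZ) ⊢ (q_2, aab, EZ) ⊢ (q_2, ab, Z) ⊢ (q_0, b, DBZ) ⊢ (q_0, ε, DDBZ)
All input consumed in state q_0 with stack DDBZ.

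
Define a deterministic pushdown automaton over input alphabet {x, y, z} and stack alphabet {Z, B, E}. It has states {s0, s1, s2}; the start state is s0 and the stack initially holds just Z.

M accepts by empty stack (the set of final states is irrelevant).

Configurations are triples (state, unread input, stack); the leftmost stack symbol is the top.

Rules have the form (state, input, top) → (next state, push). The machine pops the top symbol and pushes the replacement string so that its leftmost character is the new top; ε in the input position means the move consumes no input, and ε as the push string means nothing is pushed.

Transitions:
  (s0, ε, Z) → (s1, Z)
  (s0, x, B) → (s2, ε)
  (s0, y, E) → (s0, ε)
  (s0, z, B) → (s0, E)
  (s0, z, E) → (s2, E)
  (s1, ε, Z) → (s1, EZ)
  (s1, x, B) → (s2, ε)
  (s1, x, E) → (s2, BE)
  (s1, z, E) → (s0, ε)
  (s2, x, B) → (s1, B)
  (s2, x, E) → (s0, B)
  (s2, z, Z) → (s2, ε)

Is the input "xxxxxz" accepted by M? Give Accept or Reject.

(s0, xxxxxz, Z)
  ε-move, top Z: go to s1, push Z → (s1, xxxxxz, Z)
  ε-move, top Z: go to s1, push EZ → (s1, xxxxxz, EZ)
  read x, top E: go to s2, push BE → (s2, xxxxz, BEZ)
  read x, top B: go to s1, push B → (s1, xxxz, BEZ)
  read x, top B: go to s2, push ε → (s2, xxz, EZ)
  read x, top E: go to s0, push B → (s0, xz, BZ)
  read x, top B: go to s2, push ε → (s2, z, Z)
  read z, top Z: go to s2, push ε → (s2, ε, ε)
All input consumed and the stack is empty.

Accept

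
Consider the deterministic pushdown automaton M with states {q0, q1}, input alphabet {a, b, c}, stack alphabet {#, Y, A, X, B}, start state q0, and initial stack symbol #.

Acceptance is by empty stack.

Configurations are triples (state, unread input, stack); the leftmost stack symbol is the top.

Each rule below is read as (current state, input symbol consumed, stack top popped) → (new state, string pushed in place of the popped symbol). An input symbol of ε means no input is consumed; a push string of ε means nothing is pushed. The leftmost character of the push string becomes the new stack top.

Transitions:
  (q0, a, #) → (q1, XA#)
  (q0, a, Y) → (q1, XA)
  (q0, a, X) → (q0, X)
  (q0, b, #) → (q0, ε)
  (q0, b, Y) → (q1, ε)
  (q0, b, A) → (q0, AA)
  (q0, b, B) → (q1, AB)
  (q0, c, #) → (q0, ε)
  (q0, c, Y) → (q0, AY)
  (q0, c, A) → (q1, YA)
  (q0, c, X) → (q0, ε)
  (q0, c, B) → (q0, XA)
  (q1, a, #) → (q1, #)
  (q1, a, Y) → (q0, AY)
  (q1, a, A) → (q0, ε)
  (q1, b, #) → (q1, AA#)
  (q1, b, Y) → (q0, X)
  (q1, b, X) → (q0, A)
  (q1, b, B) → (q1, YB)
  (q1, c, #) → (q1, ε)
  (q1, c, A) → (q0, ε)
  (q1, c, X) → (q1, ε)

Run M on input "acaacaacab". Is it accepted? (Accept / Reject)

Accept

(q0, acaacaacab, #) ⊢ (q1, caacaacab, XA#) ⊢ (q1, aacaacab, A#) ⊢ (q0, acaacab, #) ⊢ (q1, caacab, XA#) ⊢ (q1, aacab, A#) ⊢ (q0, acab, #) ⊢ (q1, cab, XA#) ⊢ (q1, ab, A#) ⊢ (q0, b, #) ⊢ (q0, ε, ε)
All input consumed and the stack is empty.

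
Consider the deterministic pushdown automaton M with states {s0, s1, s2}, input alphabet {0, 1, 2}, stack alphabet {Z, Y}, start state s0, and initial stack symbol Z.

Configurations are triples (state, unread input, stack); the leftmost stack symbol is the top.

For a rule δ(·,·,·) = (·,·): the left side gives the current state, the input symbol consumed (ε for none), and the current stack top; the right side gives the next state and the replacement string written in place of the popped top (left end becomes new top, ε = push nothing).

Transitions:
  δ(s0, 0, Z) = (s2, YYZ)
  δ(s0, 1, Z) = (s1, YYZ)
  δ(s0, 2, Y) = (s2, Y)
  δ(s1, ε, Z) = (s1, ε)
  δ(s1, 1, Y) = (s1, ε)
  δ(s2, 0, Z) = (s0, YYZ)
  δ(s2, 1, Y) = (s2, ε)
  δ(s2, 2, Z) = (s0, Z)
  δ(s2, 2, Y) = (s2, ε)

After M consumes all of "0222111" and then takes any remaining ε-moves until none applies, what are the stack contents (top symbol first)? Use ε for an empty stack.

(s0, 0222111, Z)
  read 0, top Z: go to s2, push YYZ → (s2, 222111, YYZ)
  read 2, top Y: go to s2, push ε → (s2, 22111, YZ)
  read 2, top Y: go to s2, push ε → (s2, 2111, Z)
  read 2, top Z: go to s0, push Z → (s0, 111, Z)
  read 1, top Z: go to s1, push YYZ → (s1, 11, YYZ)
  read 1, top Y: go to s1, push ε → (s1, 1, YZ)
  read 1, top Y: go to s1, push ε → (s1, ε, Z)
  ε-move, top Z: go to s1, push ε → (s1, ε, ε)
All input consumed in state s1 with stack ε.

ε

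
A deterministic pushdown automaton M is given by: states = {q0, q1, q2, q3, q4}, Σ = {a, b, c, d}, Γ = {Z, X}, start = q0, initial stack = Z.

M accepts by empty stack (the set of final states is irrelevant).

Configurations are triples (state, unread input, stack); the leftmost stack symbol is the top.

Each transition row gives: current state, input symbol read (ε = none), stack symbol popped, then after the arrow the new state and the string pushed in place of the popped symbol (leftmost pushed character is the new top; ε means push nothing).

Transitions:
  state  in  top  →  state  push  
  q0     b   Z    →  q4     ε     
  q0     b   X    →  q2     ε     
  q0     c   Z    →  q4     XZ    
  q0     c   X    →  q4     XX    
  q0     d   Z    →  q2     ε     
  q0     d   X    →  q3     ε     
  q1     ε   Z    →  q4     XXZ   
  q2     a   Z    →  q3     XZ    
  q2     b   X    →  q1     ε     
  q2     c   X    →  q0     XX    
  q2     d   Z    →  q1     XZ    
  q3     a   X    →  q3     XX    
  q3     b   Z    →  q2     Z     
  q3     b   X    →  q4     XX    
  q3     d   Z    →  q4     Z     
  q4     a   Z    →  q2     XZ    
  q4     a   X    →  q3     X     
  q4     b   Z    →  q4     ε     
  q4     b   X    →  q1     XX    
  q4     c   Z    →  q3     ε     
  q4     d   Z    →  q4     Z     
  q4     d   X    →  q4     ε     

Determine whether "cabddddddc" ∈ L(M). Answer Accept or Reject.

(q0, cabddddddc, Z)
  read c, top Z: go to q4, push XZ → (q4, abddddddc, XZ)
  read a, top X: go to q3, push X → (q3, bddddddc, XZ)
  read b, top X: go to q4, push XX → (q4, ddddddc, XXZ)
  read d, top X: go to q4, push ε → (q4, dddddc, XZ)
  read d, top X: go to q4, push ε → (q4, ddddc, Z)
  read d, top Z: go to q4, push Z → (q4, dddc, Z)
  read d, top Z: go to q4, push Z → (q4, ddc, Z)
  read d, top Z: go to q4, push Z → (q4, dc, Z)
  read d, top Z: go to q4, push Z → (q4, c, Z)
  read c, top Z: go to q3, push ε → (q3, ε, ε)
All input consumed and the stack is empty.

Accept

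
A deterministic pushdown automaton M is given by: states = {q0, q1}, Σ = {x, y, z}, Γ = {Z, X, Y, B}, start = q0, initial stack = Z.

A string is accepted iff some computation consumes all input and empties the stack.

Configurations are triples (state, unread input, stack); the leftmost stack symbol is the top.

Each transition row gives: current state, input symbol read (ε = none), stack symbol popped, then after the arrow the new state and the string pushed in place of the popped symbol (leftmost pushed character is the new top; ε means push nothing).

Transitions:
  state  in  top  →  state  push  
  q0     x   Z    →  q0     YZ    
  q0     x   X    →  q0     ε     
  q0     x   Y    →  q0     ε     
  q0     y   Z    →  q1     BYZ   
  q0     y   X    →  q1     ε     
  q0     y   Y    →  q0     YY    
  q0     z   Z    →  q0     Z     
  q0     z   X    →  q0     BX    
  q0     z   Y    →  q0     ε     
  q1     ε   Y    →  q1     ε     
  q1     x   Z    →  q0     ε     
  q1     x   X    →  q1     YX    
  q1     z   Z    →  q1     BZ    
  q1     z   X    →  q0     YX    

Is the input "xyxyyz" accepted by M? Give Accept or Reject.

(q0, xyxyyz, Z)
  read x, top Z: go to q0, push YZ → (q0, yxyyz, YZ)
  read y, top Y: go to q0, push YY → (q0, xyyz, YYZ)
  read x, top Y: go to q0, push ε → (q0, yyz, YZ)
  read y, top Y: go to q0, push YY → (q0, yz, YYZ)
  read y, top Y: go to q0, push YY → (q0, z, YYYZ)
  read z, top Y: go to q0, push ε → (q0, ε, YYZ)
All input consumed; stack is YYZ, not empty, and no further ε-move applies.

Reject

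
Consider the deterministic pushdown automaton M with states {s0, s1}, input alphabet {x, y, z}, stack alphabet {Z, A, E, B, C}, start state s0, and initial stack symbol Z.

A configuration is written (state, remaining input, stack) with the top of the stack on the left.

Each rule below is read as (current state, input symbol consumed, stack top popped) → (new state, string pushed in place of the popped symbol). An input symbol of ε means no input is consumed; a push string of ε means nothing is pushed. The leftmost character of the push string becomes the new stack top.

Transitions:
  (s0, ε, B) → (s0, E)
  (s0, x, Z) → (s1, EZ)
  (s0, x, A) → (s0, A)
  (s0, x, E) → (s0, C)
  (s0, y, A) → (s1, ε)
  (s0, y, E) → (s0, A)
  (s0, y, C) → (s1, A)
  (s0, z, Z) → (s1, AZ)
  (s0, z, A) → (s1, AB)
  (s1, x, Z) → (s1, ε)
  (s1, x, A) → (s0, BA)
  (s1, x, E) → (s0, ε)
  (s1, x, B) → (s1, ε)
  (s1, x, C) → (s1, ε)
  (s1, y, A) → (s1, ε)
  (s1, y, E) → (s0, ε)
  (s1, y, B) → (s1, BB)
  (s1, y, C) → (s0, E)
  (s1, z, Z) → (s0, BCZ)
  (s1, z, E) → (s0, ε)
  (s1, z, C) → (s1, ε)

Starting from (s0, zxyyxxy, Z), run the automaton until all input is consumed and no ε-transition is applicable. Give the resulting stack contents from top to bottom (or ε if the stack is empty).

(s0, zxyyxxy, Z) ⊢ (s1, xyyxxy, AZ) ⊢ (s0, yyxxy, BAZ) ⊢ (s0, yyxxy, EAZ) ⊢ (s0, yxxy, AAZ) ⊢ (s1, xxy, AZ) ⊢ (s0, xy, BAZ) ⊢ (s0, xy, EAZ) ⊢ (s0, y, CAZ) ⊢ (s1, ε, AAZ)
All input consumed in state s1 with stack AAZ.

AAZ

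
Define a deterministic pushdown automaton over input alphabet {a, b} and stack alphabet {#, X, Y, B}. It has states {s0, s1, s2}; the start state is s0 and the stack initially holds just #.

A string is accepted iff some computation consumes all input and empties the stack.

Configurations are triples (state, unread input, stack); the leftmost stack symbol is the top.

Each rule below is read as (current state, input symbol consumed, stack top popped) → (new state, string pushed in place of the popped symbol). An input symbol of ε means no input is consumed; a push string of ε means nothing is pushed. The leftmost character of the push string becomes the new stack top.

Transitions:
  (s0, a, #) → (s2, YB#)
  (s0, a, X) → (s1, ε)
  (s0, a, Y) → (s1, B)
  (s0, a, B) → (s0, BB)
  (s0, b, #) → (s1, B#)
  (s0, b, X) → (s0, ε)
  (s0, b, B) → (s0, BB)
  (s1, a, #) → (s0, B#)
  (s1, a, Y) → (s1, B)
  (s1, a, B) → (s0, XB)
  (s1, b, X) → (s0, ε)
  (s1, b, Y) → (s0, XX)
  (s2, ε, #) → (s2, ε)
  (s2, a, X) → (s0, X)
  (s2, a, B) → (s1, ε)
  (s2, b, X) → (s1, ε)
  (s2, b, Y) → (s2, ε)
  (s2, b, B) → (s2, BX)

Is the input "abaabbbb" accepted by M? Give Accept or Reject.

Reject

(s0, abaabbbb, #)
  read a, top #: go to s2, push YB# → (s2, baabbbb, YB#)
  read b, top Y: go to s2, push ε → (s2, aabbbb, B#)
  read a, top B: go to s1, push ε → (s1, abbbb, #)
  read a, top #: go to s0, push B# → (s0, bbbb, B#)
  read b, top B: go to s0, push BB → (s0, bbb, BB#)
  read b, top B: go to s0, push BB → (s0, bb, BBB#)
  read b, top B: go to s0, push BB → (s0, b, BBBB#)
  read b, top B: go to s0, push BB → (s0, ε, BBBBB#)
All input consumed; stack is BBBBB#, not empty, and no further ε-move applies.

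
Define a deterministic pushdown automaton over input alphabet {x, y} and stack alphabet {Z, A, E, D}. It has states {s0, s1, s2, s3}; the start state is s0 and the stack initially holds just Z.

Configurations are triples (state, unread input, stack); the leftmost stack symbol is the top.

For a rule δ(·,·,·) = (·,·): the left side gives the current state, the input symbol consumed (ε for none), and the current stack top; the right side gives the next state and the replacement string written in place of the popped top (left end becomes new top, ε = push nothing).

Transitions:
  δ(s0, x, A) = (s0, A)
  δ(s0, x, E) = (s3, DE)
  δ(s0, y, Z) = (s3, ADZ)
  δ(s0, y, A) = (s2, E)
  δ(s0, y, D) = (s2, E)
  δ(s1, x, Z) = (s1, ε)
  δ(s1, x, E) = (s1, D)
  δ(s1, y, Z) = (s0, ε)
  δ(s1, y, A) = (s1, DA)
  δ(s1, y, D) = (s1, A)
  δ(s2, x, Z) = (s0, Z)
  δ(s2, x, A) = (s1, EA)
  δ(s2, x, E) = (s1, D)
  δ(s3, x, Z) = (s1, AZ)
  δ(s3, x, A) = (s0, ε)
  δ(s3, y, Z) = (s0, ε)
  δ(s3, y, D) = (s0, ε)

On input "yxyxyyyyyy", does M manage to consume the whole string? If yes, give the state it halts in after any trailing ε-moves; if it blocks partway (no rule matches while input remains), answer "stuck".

s1

(s0, yxyxyyyyyy, Z)
  read y, top Z: go to s3, push ADZ → (s3, xyxyyyyyy, ADZ)
  read x, top A: go to s0, push ε → (s0, yxyyyyyy, DZ)
  read y, top D: go to s2, push E → (s2, xyyyyyy, EZ)
  read x, top E: go to s1, push D → (s1, yyyyyy, DZ)
  read y, top D: go to s1, push A → (s1, yyyyy, AZ)
  read y, top A: go to s1, push DA → (s1, yyyy, DAZ)
  read y, top D: go to s1, push A → (s1, yyy, AAZ)
  read y, top A: go to s1, push DA → (s1, yy, DAAZ)
  read y, top D: go to s1, push A → (s1, y, AAAZ)
  read y, top A: go to s1, push DA → (s1, ε, DAAAZ)
All input consumed; M is in state s1.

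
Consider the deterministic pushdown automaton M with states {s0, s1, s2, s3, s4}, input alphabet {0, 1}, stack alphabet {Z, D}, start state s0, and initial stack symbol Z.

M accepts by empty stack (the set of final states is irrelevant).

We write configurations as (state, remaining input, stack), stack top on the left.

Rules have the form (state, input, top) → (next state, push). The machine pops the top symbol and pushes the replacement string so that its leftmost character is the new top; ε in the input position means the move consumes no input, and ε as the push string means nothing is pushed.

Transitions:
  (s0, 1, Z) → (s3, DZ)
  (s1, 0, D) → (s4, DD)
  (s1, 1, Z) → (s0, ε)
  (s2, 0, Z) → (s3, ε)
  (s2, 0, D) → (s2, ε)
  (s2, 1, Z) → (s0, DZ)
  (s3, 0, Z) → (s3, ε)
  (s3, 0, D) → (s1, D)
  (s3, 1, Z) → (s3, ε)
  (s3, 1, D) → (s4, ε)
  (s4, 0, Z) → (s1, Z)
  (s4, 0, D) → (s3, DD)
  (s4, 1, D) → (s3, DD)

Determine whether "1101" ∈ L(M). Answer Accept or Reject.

Accept

(s0, 1101, Z) ⊢ (s3, 101, DZ) ⊢ (s4, 01, Z) ⊢ (s1, 1, Z) ⊢ (s0, ε, ε)
All input consumed and the stack is empty.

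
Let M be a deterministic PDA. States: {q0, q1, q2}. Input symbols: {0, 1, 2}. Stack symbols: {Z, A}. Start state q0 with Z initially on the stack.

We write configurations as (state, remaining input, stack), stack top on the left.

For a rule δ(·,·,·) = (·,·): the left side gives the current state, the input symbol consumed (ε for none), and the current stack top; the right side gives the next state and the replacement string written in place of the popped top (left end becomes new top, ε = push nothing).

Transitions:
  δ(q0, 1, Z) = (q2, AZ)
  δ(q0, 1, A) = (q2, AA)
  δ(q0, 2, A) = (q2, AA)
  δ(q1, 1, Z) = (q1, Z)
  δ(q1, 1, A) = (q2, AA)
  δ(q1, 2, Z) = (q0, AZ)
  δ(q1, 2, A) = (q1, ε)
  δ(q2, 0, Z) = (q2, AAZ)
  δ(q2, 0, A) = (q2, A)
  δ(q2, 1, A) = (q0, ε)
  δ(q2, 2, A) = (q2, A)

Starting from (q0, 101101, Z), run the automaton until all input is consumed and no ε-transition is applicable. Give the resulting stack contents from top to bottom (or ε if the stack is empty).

Z

(q0, 101101, Z)
  read 1, top Z: go to q2, push AZ → (q2, 01101, AZ)
  read 0, top A: go to q2, push A → (q2, 1101, AZ)
  read 1, top A: go to q0, push ε → (q0, 101, Z)
  read 1, top Z: go to q2, push AZ → (q2, 01, AZ)
  read 0, top A: go to q2, push A → (q2, 1, AZ)
  read 1, top A: go to q0, push ε → (q0, ε, Z)
All input consumed in state q0 with stack Z.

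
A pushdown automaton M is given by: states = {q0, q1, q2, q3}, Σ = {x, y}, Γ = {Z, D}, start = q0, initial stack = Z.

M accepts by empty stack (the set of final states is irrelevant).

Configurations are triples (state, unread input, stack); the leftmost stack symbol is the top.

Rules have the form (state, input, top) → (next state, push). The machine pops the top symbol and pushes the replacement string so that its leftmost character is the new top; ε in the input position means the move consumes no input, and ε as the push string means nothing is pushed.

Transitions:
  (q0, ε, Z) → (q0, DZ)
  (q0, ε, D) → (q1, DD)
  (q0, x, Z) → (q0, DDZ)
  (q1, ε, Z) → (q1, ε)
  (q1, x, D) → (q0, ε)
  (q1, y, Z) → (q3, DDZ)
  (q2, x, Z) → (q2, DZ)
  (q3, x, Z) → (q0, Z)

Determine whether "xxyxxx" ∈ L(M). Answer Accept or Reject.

No computation consumes all input and empties the stack.

Reject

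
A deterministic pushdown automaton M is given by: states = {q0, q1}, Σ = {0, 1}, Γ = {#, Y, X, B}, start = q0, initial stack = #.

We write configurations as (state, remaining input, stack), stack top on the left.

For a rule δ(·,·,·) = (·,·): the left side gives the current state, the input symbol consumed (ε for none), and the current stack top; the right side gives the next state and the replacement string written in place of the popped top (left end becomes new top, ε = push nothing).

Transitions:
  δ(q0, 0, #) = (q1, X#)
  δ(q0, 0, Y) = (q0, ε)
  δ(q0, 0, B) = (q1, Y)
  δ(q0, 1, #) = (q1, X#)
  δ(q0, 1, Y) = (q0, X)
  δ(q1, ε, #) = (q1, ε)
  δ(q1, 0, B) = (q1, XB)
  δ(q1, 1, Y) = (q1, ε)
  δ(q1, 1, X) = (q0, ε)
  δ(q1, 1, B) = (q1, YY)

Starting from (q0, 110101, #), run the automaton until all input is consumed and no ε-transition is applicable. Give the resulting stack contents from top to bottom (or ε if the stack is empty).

#

(q0, 110101, #)
  read 1, top #: go to q1, push X# → (q1, 10101, X#)
  read 1, top X: go to q0, push ε → (q0, 0101, #)
  read 0, top #: go to q1, push X# → (q1, 101, X#)
  read 1, top X: go to q0, push ε → (q0, 01, #)
  read 0, top #: go to q1, push X# → (q1, 1, X#)
  read 1, top X: go to q0, push ε → (q0, ε, #)
All input consumed in state q0 with stack #.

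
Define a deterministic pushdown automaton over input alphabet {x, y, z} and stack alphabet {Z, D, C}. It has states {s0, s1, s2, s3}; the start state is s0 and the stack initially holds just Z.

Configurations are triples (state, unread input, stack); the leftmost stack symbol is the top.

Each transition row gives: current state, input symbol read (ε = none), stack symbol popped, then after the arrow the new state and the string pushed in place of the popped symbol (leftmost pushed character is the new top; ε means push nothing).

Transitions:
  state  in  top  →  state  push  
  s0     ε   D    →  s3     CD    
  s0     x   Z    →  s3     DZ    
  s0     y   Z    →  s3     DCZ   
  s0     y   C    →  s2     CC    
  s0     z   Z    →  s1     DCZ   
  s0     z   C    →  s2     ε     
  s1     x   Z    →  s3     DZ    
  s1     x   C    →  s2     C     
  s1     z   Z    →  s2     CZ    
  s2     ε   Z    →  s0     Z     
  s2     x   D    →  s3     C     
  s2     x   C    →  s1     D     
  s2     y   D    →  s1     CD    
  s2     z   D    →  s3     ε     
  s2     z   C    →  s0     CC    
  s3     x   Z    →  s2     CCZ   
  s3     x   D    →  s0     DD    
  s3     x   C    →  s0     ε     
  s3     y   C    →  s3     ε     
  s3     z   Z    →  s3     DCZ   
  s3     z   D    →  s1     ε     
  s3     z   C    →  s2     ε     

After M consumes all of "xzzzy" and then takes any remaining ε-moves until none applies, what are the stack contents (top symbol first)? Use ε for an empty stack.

(s0, xzzzy, Z) ⊢ (s3, zzzy, DZ) ⊢ (s1, zzy, Z) ⊢ (s2, zy, CZ) ⊢ (s0, y, CCZ) ⊢ (s2, ε, CCCZ)
All input consumed in state s2 with stack CCCZ.

CCCZ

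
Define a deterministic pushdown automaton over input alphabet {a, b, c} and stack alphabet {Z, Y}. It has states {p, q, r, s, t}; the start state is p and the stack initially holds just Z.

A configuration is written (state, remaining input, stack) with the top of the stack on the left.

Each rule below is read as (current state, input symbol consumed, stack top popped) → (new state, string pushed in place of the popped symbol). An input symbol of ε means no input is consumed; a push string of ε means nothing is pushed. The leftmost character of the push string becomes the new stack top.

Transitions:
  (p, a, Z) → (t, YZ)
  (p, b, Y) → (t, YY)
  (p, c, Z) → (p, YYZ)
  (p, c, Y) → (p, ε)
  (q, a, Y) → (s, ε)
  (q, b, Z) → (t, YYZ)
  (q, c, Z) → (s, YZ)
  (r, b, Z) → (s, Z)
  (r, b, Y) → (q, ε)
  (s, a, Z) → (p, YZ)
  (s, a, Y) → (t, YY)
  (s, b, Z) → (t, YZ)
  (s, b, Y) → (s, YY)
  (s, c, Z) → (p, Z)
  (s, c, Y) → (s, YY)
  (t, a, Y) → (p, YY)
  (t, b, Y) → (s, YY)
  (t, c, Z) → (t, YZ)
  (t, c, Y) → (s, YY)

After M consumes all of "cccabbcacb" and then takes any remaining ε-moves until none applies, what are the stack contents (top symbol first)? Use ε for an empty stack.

YYYYYYYZ

(p, cccabbcacb, Z)
  read c, top Z: go to p, push YYZ → (p, ccabbcacb, YYZ)
  read c, top Y: go to p, push ε → (p, cabbcacb, YZ)
  read c, top Y: go to p, push ε → (p, abbcacb, Z)
  read a, top Z: go to t, push YZ → (t, bbcacb, YZ)
  read b, top Y: go to s, push YY → (s, bcacb, YYZ)
  read b, top Y: go to s, push YY → (s, cacb, YYYZ)
  read c, top Y: go to s, push YY → (s, acb, YYYYZ)
  read a, top Y: go to t, push YY → (t, cb, YYYYYZ)
  read c, top Y: go to s, push YY → (s, b, YYYYYYZ)
  read b, top Y: go to s, push YY → (s, ε, YYYYYYYZ)
All input consumed in state s with stack YYYYYYYZ.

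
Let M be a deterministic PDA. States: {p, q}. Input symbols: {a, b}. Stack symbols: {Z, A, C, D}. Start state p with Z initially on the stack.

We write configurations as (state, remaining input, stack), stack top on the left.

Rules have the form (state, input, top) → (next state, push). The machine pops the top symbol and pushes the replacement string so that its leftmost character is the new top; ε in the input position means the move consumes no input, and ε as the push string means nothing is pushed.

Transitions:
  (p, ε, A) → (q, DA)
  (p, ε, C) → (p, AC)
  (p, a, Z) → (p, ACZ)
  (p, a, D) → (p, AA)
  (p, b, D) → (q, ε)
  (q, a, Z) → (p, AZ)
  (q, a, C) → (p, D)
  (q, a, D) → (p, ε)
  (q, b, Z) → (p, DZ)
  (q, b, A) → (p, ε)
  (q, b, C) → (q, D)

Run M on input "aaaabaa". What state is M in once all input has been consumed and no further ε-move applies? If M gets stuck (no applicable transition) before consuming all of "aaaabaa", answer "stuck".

(p, aaaabaa, Z)
  read a, top Z: go to p, push ACZ → (p, aaabaa, ACZ)
  ε-move, top A: go to q, push DA → (q, aaabaa, DACZ)
  read a, top D: go to p, push ε → (p, aabaa, ACZ)
  ε-move, top A: go to q, push DA → (q, aabaa, DACZ)
  read a, top D: go to p, push ε → (p, abaa, ACZ)
  ε-move, top A: go to q, push DA → (q, abaa, DACZ)
  read a, top D: go to p, push ε → (p, baa, ACZ)
  ε-move, top A: go to q, push DA → (q, baa, DACZ)
No transition for (q, b, top D); M blocks with input baa remaining.

stuck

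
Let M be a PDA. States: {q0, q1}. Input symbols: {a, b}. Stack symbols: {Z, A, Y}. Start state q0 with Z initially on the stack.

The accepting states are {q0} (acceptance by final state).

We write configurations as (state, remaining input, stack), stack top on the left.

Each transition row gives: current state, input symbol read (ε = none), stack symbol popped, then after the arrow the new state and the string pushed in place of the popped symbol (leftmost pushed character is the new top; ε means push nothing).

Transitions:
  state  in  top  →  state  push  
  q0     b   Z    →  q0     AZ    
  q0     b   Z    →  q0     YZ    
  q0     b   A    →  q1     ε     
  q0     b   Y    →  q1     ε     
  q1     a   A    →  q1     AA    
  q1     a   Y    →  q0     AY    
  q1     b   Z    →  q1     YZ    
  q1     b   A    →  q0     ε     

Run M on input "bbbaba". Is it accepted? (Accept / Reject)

Accept

One accepting computation: (q0, bbbaba, Z) ⊢ (q0, bbaba, AZ) ⊢ (q1, baba, Z) ⊢ (q1, aba, YZ) ⊢ (q0, ba, AYZ) ⊢ (q1, a, YZ) ⊢ (q0, ε, AYZ)
All input consumed and state q0 ∈ F.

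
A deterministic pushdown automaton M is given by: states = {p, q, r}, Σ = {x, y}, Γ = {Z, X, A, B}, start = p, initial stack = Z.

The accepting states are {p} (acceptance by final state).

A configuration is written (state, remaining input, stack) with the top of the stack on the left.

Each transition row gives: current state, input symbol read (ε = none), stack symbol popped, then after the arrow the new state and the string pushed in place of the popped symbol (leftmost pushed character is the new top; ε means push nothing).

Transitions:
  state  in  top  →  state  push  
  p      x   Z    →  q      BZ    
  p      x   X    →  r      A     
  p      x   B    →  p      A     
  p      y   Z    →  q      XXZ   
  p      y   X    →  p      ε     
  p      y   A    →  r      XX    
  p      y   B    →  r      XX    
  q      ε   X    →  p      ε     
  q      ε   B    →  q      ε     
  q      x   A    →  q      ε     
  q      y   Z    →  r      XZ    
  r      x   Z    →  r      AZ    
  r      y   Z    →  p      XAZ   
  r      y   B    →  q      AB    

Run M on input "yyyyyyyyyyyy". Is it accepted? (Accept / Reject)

Accept

(p, yyyyyyyyyyyy, Z) ⊢ (q, yyyyyyyyyyy, XXZ) ⊢ (p, yyyyyyyyyyy, XZ) ⊢ (p, yyyyyyyyyy, Z) ⊢ (q, yyyyyyyyy, XXZ) ⊢ (p, yyyyyyyyy, XZ) ⊢ (p, yyyyyyyy, Z) ⊢ (q, yyyyyyy, XXZ) ⊢ (p, yyyyyyy, XZ) ⊢ (p, yyyyyy, Z) ⊢ (q, yyyyy, XXZ) ⊢ (p, yyyyy, XZ) ⊢ (p, yyyy, Z) ⊢ (q, yyy, XXZ) ⊢ (p, yyy, XZ) ⊢ (p, yy, Z) ⊢ (q, y, XXZ) ⊢ (p, y, XZ) ⊢ (p, ε, Z)
All input consumed; state p ∈ F.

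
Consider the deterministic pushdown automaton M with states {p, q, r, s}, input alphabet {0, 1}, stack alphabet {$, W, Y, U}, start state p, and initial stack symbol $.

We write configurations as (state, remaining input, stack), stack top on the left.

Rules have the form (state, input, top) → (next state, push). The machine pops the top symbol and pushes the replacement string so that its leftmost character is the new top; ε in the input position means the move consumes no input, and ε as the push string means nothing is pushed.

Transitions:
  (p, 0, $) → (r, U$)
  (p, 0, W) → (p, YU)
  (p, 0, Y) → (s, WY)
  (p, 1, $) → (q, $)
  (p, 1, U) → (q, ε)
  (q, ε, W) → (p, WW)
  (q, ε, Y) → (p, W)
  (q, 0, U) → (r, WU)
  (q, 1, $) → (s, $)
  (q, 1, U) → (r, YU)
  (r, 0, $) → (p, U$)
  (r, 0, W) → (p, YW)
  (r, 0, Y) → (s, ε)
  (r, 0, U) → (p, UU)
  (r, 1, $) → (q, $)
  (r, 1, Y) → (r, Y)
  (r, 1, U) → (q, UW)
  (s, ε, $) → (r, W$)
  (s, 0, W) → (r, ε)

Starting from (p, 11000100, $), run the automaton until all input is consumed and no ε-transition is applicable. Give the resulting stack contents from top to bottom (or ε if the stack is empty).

$

(p, 11000100, $)
  read 1, top $: go to q, push $ → (q, 1000100, $)
  read 1, top $: go to s, push $ → (s, 000100, $)
  ε-move, top $: go to r, push W$ → (r, 000100, W$)
  read 0, top W: go to p, push YW → (p, 00100, YW$)
  read 0, top Y: go to s, push WY → (s, 0100, WYW$)
  read 0, top W: go to r, push ε → (r, 100, YW$)
  read 1, top Y: go to r, push Y → (r, 00, YW$)
  read 0, top Y: go to s, push ε → (s, 0, W$)
  read 0, top W: go to r, push ε → (r, ε, $)
All input consumed in state r with stack $.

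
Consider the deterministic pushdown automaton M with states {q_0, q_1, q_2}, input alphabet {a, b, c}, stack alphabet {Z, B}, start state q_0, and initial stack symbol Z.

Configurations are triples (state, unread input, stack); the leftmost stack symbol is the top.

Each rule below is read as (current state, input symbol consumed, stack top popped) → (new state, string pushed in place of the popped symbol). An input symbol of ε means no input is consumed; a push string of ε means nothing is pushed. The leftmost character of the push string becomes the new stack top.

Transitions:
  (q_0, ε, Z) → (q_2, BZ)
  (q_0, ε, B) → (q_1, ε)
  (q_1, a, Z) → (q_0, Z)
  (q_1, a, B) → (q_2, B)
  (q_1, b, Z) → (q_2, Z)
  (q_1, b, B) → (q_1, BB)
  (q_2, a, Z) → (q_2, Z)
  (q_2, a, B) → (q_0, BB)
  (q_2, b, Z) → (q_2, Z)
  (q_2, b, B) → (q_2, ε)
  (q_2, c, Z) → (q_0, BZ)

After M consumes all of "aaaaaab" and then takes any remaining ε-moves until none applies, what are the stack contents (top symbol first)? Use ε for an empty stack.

(q_0, aaaaaab, Z)
  ε-move, top Z: go to q_2, push BZ → (q_2, aaaaaab, BZ)
  read a, top B: go to q_0, push BB → (q_0, aaaaab, BBZ)
  ε-move, top B: go to q_1, push ε → (q_1, aaaaab, BZ)
  read a, top B: go to q_2, push B → (q_2, aaaab, BZ)
  read a, top B: go to q_0, push BB → (q_0, aaab, BBZ)
  ε-move, top B: go to q_1, push ε → (q_1, aaab, BZ)
  read a, top B: go to q_2, push B → (q_2, aab, BZ)
  read a, top B: go to q_0, push BB → (q_0, ab, BBZ)
  ε-move, top B: go to q_1, push ε → (q_1, ab, BZ)
  read a, top B: go to q_2, push B → (q_2, b, BZ)
  read b, top B: go to q_2, push ε → (q_2, ε, Z)
All input consumed in state q_2 with stack Z.

Z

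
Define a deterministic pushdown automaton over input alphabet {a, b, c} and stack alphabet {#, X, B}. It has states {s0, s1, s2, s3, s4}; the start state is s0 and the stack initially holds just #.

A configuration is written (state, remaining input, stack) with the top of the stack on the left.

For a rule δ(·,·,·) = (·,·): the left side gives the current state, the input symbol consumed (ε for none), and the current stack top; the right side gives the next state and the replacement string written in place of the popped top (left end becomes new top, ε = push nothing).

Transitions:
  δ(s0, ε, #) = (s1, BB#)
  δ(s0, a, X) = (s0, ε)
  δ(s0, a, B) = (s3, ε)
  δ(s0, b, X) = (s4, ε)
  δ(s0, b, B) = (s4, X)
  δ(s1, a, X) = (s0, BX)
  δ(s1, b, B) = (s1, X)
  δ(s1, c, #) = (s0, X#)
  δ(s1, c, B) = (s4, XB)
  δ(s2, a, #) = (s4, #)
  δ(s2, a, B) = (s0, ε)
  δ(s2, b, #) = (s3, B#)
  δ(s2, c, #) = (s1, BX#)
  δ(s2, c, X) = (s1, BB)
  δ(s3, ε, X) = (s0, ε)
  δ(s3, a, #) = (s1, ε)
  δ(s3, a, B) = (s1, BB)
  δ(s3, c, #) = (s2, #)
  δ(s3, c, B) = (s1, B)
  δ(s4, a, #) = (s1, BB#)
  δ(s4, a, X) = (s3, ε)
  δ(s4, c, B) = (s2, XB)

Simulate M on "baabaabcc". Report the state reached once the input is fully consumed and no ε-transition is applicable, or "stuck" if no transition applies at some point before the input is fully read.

stuck

(s0, baabaabcc, #)
  ε-move, top #: go to s1, push BB# → (s1, baabaabcc, BB#)
  read b, top B: go to s1, push X → (s1, aabaabcc, XB#)
  read a, top X: go to s0, push BX → (s0, abaabcc, BXB#)
  read a, top B: go to s3, push ε → (s3, baabcc, XB#)
  ε-move, top X: go to s0, push ε → (s0, baabcc, B#)
  read b, top B: go to s4, push X → (s4, aabcc, X#)
  read a, top X: go to s3, push ε → (s3, abcc, #)
  read a, top #: go to s1, push ε → (s1, bcc, ε)
No transition for (s1, b, top ε); M blocks with input bcc remaining.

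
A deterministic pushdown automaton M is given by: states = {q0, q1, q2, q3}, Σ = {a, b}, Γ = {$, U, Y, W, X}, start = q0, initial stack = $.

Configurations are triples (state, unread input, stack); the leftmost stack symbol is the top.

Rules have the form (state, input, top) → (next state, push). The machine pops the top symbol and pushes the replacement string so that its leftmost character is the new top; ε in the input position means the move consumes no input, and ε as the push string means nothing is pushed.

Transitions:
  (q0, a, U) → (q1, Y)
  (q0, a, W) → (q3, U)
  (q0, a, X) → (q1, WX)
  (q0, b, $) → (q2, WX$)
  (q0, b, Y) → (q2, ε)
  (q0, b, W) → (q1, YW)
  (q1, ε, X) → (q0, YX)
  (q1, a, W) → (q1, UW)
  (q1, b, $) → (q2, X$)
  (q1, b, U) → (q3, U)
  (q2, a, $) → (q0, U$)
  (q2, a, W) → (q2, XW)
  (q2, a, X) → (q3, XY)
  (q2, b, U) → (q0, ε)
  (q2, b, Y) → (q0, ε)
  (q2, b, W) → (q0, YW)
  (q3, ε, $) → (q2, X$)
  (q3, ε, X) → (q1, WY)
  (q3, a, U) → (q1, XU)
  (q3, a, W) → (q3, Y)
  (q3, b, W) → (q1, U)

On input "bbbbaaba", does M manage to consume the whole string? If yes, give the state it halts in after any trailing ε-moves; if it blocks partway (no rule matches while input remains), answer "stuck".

stuck

(q0, bbbbaaba, $)
  read b, top $: go to q2, push WX$ → (q2, bbbaaba, WX$)
  read b, top W: go to q0, push YW → (q0, bbaaba, YWX$)
  read b, top Y: go to q2, push ε → (q2, baaba, WX$)
  read b, top W: go to q0, push YW → (q0, aaba, YWX$)
No transition for (q0, a, top Y); M blocks with input aaba remaining.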